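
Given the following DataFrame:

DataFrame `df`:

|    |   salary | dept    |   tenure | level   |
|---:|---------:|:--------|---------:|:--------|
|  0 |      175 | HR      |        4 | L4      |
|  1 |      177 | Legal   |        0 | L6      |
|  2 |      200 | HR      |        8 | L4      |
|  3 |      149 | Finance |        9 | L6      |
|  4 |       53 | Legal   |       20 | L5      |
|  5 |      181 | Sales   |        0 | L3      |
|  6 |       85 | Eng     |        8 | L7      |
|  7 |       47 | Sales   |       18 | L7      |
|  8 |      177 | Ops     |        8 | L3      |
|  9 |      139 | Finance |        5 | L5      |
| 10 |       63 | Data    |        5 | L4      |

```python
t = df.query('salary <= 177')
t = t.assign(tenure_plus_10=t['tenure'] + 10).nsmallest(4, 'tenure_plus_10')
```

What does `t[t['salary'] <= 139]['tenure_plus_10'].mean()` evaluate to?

15.0

filter rows where salary <= 177:
    salary     dept  tenure level
0      175       HR       4    L4
1      177    Legal       0    L6
3      149  Finance       9    L6
4       53    Legal      20    L5
6       85      Eng       8    L7
7       47    Sales      18    L7
8      177      Ops       8    L3
9      139  Finance       5    L5
10      63     Data       5    L4
add column tenure_plus_10 = t['tenure'] + 10:
    salary     dept  tenure level  tenure_plus_10
0      175       HR       4    L4              14
1      177    Legal       0    L6              10
3      149  Finance       9    L6              19
4       53    Legal      20    L5              30
6       85      Eng       8    L7              18
7       47    Sales      18    L7              28
8      177      Ops       8    L3              18
9      139  Finance       5    L5              15
10      63     Data       5    L4              15
take 4 rows with smallest tenure_plus_10:
    salary     dept  tenure level  tenure_plus_10
1      177    Legal       0    L6              10
0      175       HR       4    L4              14
9      139  Finance       5    L5              15
10      63     Data       5    L4              15
filter rows where salary <= 139:
    salary     dept  tenure level  tenure_plus_10
9      139  Finance       5    L5              15
10      63     Data       5    L4              15
mean of column 'tenure_plus_10' → 15.0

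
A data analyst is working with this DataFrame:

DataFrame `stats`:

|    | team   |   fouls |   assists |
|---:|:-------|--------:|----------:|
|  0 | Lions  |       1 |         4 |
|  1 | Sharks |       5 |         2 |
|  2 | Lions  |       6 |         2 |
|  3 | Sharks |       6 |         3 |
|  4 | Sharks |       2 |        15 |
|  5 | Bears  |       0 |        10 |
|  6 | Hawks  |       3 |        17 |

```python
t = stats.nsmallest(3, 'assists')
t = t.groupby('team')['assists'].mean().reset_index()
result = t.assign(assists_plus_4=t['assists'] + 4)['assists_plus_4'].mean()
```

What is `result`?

6.25

take 3 rows with smallest assists:
     team  fouls  assists
1  Sharks      5        2
2   Lions      6        2
3  Sharks      6        3
group by team, mean of assists:
team
Lions     2.0
Sharks    2.5
Name: assists, dtype: float64
reset_index():
     team  assists
0   Lions      2.0
1  Sharks      2.5
add column assists_plus_4 = t['assists'] + 4:
     team  assists  assists_plus_4
0   Lions      2.0             6.0
1  Sharks      2.5             6.5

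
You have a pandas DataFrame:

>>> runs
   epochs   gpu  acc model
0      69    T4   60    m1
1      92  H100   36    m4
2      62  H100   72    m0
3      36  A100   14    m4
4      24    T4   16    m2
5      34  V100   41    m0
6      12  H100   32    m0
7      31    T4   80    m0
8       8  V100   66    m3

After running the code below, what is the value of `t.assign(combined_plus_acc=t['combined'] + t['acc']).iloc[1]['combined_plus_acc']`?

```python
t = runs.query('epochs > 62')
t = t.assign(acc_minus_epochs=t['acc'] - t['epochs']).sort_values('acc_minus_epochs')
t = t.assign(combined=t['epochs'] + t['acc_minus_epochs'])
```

120

filter rows where epochs > 62:
   epochs   gpu  acc model
0      69    T4   60    m1
1      92  H100   36    m4
add column acc_minus_epochs = t['acc'] - t['epochs']:
   epochs   gpu  acc model  acc_minus_epochs
0      69    T4   60    m1                -9
1      92  H100   36    m4               -56
sort by acc_minus_epochs:
   epochs   gpu  acc model  acc_minus_epochs
1      92  H100   36    m4               -56
0      69    T4   60    m1                -9
add column combined = t['epochs'] + t['acc_minus_epochs']:
   epochs   gpu  acc model  acc_minus_epochs  combined
1      92  H100   36    m4               -56        36
0      69    T4   60    m1                -9        60
add column combined_plus_acc = t['combined'] + t['acc']:
   epochs   gpu  acc model  acc_minus_epochs  combined  combined_plus_acc
1      92  H100   36    m4               -56        36                 72
0      69    T4   60    m1                -9        60                120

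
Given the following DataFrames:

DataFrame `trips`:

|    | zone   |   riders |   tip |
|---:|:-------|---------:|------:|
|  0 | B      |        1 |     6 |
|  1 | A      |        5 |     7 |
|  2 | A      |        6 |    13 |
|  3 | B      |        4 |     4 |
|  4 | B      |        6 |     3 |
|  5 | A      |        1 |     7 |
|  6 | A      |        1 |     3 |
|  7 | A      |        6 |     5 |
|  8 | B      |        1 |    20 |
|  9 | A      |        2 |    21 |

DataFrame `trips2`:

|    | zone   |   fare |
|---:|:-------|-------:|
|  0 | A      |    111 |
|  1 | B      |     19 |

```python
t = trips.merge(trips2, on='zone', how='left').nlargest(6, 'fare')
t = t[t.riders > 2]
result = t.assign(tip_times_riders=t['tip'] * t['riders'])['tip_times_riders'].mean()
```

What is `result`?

merge on 'zone' (how='left') → 10 rows:
  zone  riders  tip  fare
0    B       1    6    19
1    A       5    7   111
2    A       6   13   111
3    B       4    4    19
4    B       6    3    19
5    A       1    7   111
6    A       1    3   111
7    A       6    5   111
8    B       1   20    19
9    A       2   21   111
take 6 rows with largest fare:
  zone  riders  tip  fare
1    A       5    7   111
2    A       6   13   111
5    A       1    7   111
6    A       1    3   111
7    A       6    5   111
9    A       2   21   111
filter rows where riders > 2:
  zone  riders  tip  fare
1    A       5    7   111
2    A       6   13   111
7    A       6    5   111
add column tip_times_riders = t['tip'] * t['riders']:
  zone  riders  tip  fare  tip_times_riders
1    A       5    7   111                35
2    A       6   13   111                78
7    A       6    5   111                30

47.6666666667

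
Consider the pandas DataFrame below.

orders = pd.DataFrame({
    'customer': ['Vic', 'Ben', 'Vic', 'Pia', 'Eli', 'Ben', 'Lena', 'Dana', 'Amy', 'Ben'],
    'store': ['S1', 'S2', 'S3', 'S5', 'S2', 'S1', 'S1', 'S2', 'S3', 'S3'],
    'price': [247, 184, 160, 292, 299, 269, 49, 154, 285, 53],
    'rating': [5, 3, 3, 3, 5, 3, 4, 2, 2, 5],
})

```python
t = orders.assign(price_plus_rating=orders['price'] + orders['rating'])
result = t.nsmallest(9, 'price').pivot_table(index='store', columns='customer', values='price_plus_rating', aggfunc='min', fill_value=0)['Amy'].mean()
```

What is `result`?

71.75

add column price_plus_rating = orders['price'] + orders['rating']:
  customer store  price  rating  price_plus_rating
0      Vic    S1    247       5                252
1      Ben    S2    184       3                187
2      Vic    S3    160       3                163
3      Pia    S5    292       3                295
4      Eli    S2    299       5                304
5      Ben    S1    269       3                272
6     Lena    S1     49       4                 53
7     Dana    S2    154       2                156
8      Amy    S3    285       2                287
9      Ben    S3     53       5                 58
take 9 rows with smallest price:
  customer store  price  rating  price_plus_rating
6     Lena    S1     49       4                 53
9      Ben    S3     53       5                 58
7     Dana    S2    154       2                156
2      Vic    S3    160       3                163
1      Ben    S2    184       3                187
0      Vic    S1    247       5                252
5      Ben    S1    269       3                272
8      Amy    S3    285       2                287
3      Pia    S5    292       3                295
pivot: rows=store, cols=customer, min(price_plus_rating):
customer  Amy  Ben  Dana  Lena  Pia  Vic
store                                   
S1          0  272     0    53    0  252
S2          0  187   156     0    0    0
S3        287   58     0     0    0  163
S5          0    0     0     0  295    0
Taking the mean of column 'Amy' gives 71.75.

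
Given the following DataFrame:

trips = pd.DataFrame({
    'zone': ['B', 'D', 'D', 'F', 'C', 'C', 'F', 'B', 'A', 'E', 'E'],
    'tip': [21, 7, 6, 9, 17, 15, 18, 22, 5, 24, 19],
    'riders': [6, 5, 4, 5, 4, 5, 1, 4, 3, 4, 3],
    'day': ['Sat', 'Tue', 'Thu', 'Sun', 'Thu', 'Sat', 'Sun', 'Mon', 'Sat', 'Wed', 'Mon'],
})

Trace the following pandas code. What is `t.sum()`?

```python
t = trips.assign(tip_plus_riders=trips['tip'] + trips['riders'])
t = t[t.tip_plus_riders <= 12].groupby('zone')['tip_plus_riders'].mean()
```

add column tip_plus_riders = trips['tip'] + trips['riders']:
   zone  tip  riders  day  tip_plus_riders
0     B   21       6  Sat               27
1     D    7       5  Tue               12
2     D    6       4  Thu               10
3     F    9       5  Sun               14
4     C   17       4  Thu               21
5     C   15       5  Sat               20
6     F   18       1  Sun               19
7     B   22       4  Mon               26
8     A    5       3  Sat                8
9     E   24       4  Wed               28
10    E   19       3  Mon               22
filter rows where tip_plus_riders <= 12:
  zone  tip  riders  day  tip_plus_riders
1    D    7       5  Tue               12
2    D    6       4  Thu               10
8    A    5       3  Sat                8
group by zone, mean of tip_plus_riders:
zone
A     8.0
D    11.0
Name: tip_plus_riders, dtype: float64
sum of the resulting series → 19.0

19.0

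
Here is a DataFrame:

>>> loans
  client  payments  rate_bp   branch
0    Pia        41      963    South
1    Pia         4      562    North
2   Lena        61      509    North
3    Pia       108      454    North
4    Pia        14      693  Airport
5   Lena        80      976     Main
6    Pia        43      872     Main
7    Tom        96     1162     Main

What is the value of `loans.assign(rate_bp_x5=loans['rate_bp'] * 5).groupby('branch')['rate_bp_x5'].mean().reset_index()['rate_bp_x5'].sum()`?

15838.3333333

add column rate_bp_x5 = loans['rate_bp'] * 5:
  client  payments  rate_bp   branch  rate_bp_x5
0    Pia        41      963    South        4815
1    Pia         4      562    North        2810
2   Lena        61      509    North        2545
3    Pia       108      454    North        2270
4    Pia        14      693  Airport        3465
5   Lena        80      976     Main        4880
6    Pia        43      872     Main        4360
7    Tom        96     1162     Main        5810
group by branch, mean of rate_bp_x5:
branch
Airport    3465.000000
Main       5016.666667
North      2541.666667
South      4815.000000
Name: rate_bp_x5, dtype: float64
reset_index():
    branch   rate_bp_x5
0  Airport  3465.000000
1     Main  5016.666667
2    North  2541.666667
3    South  4815.000000
So sum() = 15838.3333333.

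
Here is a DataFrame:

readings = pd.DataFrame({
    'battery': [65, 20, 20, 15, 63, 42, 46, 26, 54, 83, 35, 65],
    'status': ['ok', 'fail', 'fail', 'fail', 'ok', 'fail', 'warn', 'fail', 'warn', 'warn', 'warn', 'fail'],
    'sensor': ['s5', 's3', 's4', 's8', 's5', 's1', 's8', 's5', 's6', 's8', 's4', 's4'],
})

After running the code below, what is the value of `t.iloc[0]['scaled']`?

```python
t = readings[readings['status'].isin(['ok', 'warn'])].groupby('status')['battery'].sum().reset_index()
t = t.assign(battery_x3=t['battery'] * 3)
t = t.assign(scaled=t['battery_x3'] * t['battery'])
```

filter rows where status in ['ok', 'warn']:
    battery status sensor
0        65     ok     s5
4        63     ok     s5
6        46   warn     s8
8        54   warn     s6
9        83   warn     s8
10       35   warn     s4
group by status, sum of battery:
status
ok      128
warn    218
Name: battery, dtype: int64
reset_index():
  status  battery
0     ok      128
1   warn      218
add column battery_x3 = t['battery'] * 3:
  status  battery  battery_x3
0     ok      128         384
1   warn      218         654
add column scaled = t['battery_x3'] * t['battery']:
  status  battery  battery_x3  scaled
0     ok      128         384   49152
1   warn      218         654  142572
Hence 49152.

49152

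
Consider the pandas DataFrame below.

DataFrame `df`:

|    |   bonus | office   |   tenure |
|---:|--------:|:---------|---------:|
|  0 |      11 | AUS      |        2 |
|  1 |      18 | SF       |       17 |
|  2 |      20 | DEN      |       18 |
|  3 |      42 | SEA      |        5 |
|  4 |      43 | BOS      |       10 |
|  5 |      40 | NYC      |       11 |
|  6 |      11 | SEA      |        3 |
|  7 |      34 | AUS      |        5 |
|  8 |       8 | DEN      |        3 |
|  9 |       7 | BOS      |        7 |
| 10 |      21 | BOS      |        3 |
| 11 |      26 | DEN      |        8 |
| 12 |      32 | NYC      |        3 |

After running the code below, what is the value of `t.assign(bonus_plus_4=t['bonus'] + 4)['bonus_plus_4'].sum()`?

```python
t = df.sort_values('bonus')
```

sort by bonus:
    bonus office  tenure
9       7    BOS       7
8       8    DEN       3
0      11    AUS       2
6      11    SEA       3
1      18     SF      17
2      20    DEN      18
10     21    BOS       3
11     26    DEN       8
12     32    NYC       3
7      34    AUS       5
5      40    NYC      11
3      42    SEA       5
4      43    BOS      10
add column bonus_plus_4 = t['bonus'] + 4:
    bonus office  tenure  bonus_plus_4
9       7    BOS       7            11
8       8    DEN       3            12
0      11    AUS       2            15
6      11    SEA       3            15
1      18     SF      17            22
2      20    DEN      18            24
10     21    BOS       3            25
11     26    DEN       8            30
12     32    NYC       3            36
7      34    AUS       5            38
5      40    NYC      11            44
3      42    SEA       5            46
4      43    BOS      10            47
Then the sum of column 'bonus_plus_4': 365

365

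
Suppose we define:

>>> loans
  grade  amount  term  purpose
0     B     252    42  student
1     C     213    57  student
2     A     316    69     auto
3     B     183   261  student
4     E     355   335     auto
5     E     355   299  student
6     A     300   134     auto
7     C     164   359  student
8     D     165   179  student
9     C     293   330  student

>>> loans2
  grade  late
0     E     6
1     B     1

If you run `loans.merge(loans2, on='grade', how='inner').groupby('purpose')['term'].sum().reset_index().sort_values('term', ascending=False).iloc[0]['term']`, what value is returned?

602

merge on 'grade' (how='inner') → 4 rows:
  grade  amount  term  purpose  late
0     B     252    42  student     1
1     B     183   261  student     1
2     E     355   335     auto     6
3     E     355   299  student     6
group by purpose, sum of term:
purpose
auto       335
student    602
Name: term, dtype: int64
reset_index():
   purpose  term
0     auto   335
1  student   602
sort by term descending:
   purpose  term
1  student   602
0     auto   335
Hence 602.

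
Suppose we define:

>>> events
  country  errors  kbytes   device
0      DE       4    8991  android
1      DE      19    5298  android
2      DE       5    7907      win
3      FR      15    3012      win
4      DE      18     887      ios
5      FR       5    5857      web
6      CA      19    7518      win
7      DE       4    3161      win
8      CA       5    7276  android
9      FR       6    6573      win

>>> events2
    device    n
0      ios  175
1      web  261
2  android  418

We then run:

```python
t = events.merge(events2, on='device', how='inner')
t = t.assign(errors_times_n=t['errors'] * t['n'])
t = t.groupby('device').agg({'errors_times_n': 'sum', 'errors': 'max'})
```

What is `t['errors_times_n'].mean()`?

merge on 'device' (how='inner') → 5 rows:
  country  errors  kbytes   device    n
0      DE       4    8991  android  418
1      DE      19    5298  android  418
2      DE      18     887      ios  175
3      FR       5    5857      web  261
4      CA       5    7276  android  418
add column errors_times_n = t['errors'] * t['n']:
  country  errors  kbytes   device    n  errors_times_n
0      DE       4    8991  android  418            1672
1      DE      19    5298  android  418            7942
2      DE      18     887      ios  175            3150
3      FR       5    5857      web  261            1305
4      CA       5    7276  android  418            2090
group by device: sum(errors_times_n), max(errors):
         errors_times_n  errors
device                         
android           11704      19
ios                3150      18
web                1305       5
Hence 5386.33333333.

5386.33333333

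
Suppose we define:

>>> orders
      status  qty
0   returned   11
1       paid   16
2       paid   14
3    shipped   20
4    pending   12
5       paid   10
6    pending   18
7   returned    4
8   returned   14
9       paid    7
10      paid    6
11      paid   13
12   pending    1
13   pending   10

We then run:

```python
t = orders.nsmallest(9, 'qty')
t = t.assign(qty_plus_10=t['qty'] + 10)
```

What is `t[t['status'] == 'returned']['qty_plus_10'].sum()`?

take 9 rows with smallest qty:
      status  qty
12   pending    1
7   returned    4
10      paid    6
9       paid    7
5       paid   10
13   pending   10
0   returned   11
4    pending   12
11      paid   13
add column qty_plus_10 = t['qty'] + 10:
      status  qty  qty_plus_10
12   pending    1           11
7   returned    4           14
10      paid    6           16
9       paid    7           17
5       paid   10           20
13   pending   10           20
0   returned   11           21
4    pending   12           22
11      paid   13           23
filter rows where status == 'returned':
     status  qty  qty_plus_10
7  returned    4           14
0  returned   11           21
So sum() = 35.

35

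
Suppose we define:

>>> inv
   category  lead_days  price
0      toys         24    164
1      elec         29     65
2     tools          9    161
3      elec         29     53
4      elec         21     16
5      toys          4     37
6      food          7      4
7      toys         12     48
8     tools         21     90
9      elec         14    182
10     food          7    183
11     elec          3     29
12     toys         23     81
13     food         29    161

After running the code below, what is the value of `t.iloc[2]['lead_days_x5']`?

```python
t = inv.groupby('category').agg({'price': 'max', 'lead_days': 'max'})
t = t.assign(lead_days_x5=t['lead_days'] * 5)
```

group by category: max(price), max(lead_days):
          price  lead_days
category                  
elec        182         29
food        183         29
tools       161         21
toys        164         24
add column lead_days_x5 = t['lead_days'] * 5:
          price  lead_days  lead_days_x5
category                                
elec        182         29           145
food        183         29           145
tools       161         21           105
toys        164         24           120
So iloc[2]['lead_days_x5'] = 105.

105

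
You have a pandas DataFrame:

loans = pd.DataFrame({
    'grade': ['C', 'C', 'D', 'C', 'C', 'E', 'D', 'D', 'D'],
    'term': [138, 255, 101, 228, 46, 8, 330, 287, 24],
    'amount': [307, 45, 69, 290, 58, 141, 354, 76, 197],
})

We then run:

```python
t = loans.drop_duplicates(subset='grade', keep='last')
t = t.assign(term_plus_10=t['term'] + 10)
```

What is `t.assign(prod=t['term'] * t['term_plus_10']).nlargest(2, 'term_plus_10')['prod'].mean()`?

1696.0

drop duplicate grade (keep=last):
  grade  term  amount
4     C    46      58
5     E     8     141
8     D    24     197
add column term_plus_10 = t['term'] + 10:
  grade  term  amount  term_plus_10
4     C    46      58            56
5     E     8     141            18
8     D    24     197            34
add column prod = t['term'] * t['term_plus_10']:
  grade  term  amount  term_plus_10  prod
4     C    46      58            56  2576
5     E     8     141            18   144
8     D    24     197            34   816
take 2 rows with largest term_plus_10:
  grade  term  amount  term_plus_10  prod
4     C    46      58            56  2576
8     D    24     197            34   816
Reading off the mean of column 'prod', we get 1696.0.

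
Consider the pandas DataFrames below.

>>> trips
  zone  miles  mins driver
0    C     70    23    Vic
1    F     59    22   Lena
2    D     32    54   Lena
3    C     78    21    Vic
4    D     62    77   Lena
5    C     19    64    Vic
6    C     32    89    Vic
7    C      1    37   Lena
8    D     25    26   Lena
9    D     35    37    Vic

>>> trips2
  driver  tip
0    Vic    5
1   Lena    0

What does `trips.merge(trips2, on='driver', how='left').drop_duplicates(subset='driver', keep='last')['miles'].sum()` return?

60

merge on 'driver' (how='left') → 10 rows:
  zone  miles  mins driver  tip
0    C     70    23    Vic    5
1    F     59    22   Lena    0
2    D     32    54   Lena    0
3    C     78    21    Vic    5
4    D     62    77   Lena    0
5    C     19    64    Vic    5
6    C     32    89    Vic    5
7    C      1    37   Lena    0
8    D     25    26   Lena    0
9    D     35    37    Vic    5
drop duplicate driver (keep=last):
  zone  miles  mins driver  tip
8    D     25    26   Lena    0
9    D     35    37    Vic    5
The sum of column 'miles' is 60.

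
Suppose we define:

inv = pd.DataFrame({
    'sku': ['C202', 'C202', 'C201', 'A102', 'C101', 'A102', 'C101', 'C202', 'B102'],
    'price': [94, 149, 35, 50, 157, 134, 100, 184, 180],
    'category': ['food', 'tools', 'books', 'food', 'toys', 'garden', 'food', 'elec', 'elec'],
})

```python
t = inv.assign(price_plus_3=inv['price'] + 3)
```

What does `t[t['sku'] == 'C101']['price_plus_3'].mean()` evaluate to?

131.5

add column price_plus_3 = inv['price'] + 3:
    sku  price category  price_plus_3
0  C202     94     food            97
1  C202    149    tools           152
2  C201     35    books            38
3  A102     50     food            53
4  C101    157     toys           160
5  A102    134   garden           137
6  C101    100     food           103
7  C202    184     elec           187
8  B102    180     elec           183
filter rows where sku == 'C101':
    sku  price category  price_plus_3
4  C101    157     toys           160
6  C101    100     food           103
The mean of column 'price_plus_3' is 131.5.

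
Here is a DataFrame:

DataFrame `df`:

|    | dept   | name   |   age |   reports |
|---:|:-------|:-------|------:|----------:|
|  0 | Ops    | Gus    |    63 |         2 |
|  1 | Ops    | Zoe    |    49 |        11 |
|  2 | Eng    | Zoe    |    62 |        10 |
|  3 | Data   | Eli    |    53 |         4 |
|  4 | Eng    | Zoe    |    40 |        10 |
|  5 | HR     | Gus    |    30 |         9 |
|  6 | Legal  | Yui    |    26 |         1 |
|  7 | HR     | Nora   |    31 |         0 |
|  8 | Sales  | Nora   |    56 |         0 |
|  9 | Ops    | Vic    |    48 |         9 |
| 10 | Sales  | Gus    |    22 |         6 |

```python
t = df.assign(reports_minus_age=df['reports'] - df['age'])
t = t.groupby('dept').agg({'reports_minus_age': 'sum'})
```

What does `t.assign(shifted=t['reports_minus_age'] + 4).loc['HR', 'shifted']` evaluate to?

-48

add column reports_minus_age = df['reports'] - df['age']:
     dept  name  age  reports  reports_minus_age
0     Ops   Gus   63        2                -61
1     Ops   Zoe   49       11                -38
2     Eng   Zoe   62       10                -52
3    Data   Eli   53        4                -49
4     Eng   Zoe   40       10                -30
5      HR   Gus   30        9                -21
6   Legal   Yui   26        1                -25
7      HR  Nora   31        0                -31
8   Sales  Nora   56        0                -56
9     Ops   Vic   48        9                -39
10  Sales   Gus   22        6                -16
group by dept, sum of reports_minus_age:
       reports_minus_age
dept                    
Data                 -49
Eng                  -82
HR                   -52
Legal                -25
Ops                 -138
Sales                -72
add column shifted = t['reports_minus_age'] + 4:
       reports_minus_age  shifted
dept                             
Data                 -49      -45
Eng                  -82      -78
HR                   -52      -48
Legal                -25      -21
Ops                 -138     -134
Sales                -72      -68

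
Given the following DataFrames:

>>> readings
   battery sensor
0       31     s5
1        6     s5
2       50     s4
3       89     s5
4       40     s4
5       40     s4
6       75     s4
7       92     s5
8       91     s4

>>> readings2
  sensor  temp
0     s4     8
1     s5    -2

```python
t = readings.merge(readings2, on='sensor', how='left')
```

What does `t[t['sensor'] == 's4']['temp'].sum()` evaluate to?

merge on 'sensor' (how='left') → 9 rows:
   battery sensor  temp
0       31     s5    -2
1        6     s5    -2
2       50     s4     8
3       89     s5    -2
4       40     s4     8
5       40     s4     8
6       75     s4     8
7       92     s5    -2
8       91     s4     8
filter rows where sensor == 's4':
   battery sensor  temp
2       50     s4     8
4       40     s4     8
5       40     s4     8
6       75     s4     8
8       91     s4     8

40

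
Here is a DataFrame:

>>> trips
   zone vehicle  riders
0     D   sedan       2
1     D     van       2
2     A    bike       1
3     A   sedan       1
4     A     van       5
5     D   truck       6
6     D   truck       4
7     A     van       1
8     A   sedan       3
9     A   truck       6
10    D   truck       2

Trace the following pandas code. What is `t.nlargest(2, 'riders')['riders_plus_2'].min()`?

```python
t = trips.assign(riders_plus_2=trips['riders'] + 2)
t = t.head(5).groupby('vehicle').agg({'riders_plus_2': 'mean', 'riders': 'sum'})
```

add column riders_plus_2 = trips['riders'] + 2:
   zone vehicle  riders  riders_plus_2
0     D   sedan       2              4
1     D     van       2              4
2     A    bike       1              3
3     A   sedan       1              3
4     A     van       5              7
5     D   truck       6              8
6     D   truck       4              6
7     A     van       1              3
8     A   sedan       3              5
9     A   truck       6              8
10    D   truck       2              4
take first 5 rows:
  zone vehicle  riders  riders_plus_2
0    D   sedan       2              4
1    D     van       2              4
2    A    bike       1              3
3    A   sedan       1              3
4    A     van       5              7
group by vehicle: mean(riders_plus_2), sum(riders):
         riders_plus_2  riders
vehicle                       
bike               3.0       1
sedan              3.5       3
van                5.5       7
take 2 rows with largest riders:
         riders_plus_2  riders
vehicle                       
van                5.5       7
sedan              3.5       3
Reading off the min of column 'riders_plus_2', we get 3.5.

3.5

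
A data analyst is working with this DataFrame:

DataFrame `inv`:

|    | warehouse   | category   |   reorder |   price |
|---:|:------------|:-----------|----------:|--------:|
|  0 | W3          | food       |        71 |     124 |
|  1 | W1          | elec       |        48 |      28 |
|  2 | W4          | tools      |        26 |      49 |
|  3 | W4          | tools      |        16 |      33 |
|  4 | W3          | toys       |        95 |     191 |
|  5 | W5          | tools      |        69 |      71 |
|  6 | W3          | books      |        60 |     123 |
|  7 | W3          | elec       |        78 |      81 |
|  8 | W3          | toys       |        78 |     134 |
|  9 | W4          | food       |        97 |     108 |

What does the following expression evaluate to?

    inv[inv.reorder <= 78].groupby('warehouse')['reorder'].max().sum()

221

filter rows where reorder <= 78:
  warehouse category  reorder  price
0        W3     food       71    124
1        W1     elec       48     28
2        W4    tools       26     49
3        W4    tools       16     33
5        W5    tools       69     71
6        W3    books       60    123
7        W3     elec       78     81
8        W3     toys       78    134
group by warehouse, max of reorder:
warehouse
W1    48
W3    78
W4    26
W5    69
Name: reorder, dtype: int64
The sum of the resulting series is 221.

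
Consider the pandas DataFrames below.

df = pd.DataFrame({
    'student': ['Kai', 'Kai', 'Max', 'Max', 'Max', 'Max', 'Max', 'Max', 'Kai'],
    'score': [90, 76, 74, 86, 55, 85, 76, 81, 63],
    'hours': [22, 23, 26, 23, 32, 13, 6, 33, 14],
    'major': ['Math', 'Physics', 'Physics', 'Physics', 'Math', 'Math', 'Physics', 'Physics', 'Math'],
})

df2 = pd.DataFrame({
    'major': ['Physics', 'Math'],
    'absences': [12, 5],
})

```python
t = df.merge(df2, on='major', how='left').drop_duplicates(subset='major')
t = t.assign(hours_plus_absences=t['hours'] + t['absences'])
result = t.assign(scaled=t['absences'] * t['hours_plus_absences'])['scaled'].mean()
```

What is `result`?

277.5

merge on 'major' (how='left') → 9 rows:
  student  score  hours    major  absences
0     Kai     90     22     Math         5
1     Kai     76     23  Physics        12
2     Max     74     26  Physics        12
3     Max     86     23  Physics        12
4     Max     55     32     Math         5
5     Max     85     13     Math         5
6     Max     76      6  Physics        12
7     Max     81     33  Physics        12
8     Kai     63     14     Math         5
drop duplicate major (keep=first):
  student  score  hours    major  absences
0     Kai     90     22     Math         5
1     Kai     76     23  Physics        12
add column hours_plus_absences = t['hours'] + t['absences']:
  student  score  hours    major  absences  hours_plus_absences
0     Kai     90     22     Math         5                   27
1     Kai     76     23  Physics        12                   35
add column scaled = t['absences'] * t['hours_plus_absences']:
  student  score  hours    major  absences  hours_plus_absences  scaled
0     Kai     90     22     Math         5                   27     135
1     Kai     76     23  Physics        12                   35     420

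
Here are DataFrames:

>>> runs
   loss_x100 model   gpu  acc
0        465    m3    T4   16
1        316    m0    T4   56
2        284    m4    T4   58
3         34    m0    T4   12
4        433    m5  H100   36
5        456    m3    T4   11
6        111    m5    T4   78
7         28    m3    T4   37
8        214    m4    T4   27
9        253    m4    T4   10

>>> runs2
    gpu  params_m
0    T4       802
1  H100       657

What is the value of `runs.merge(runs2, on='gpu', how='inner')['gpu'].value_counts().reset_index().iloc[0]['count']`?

merge on 'gpu' (how='inner') → 10 rows:
   loss_x100 model   gpu  acc  params_m
0        465    m3    T4   16       802
1        316    m0    T4   56       802
2        284    m4    T4   58       802
3         34    m0    T4   12       802
4        433    m5  H100   36       657
5        456    m3    T4   11       802
6        111    m5    T4   78       802
7         28    m3    T4   37       802
8        214    m4    T4   27       802
9        253    m4    T4   10       802
value_counts of gpu:
gpu
T4      9
H100    1
Name: count, dtype: int64
reset_index():
    gpu  count
0    T4      9
1  H100      1
The value at position 0, column 'count' is 9.

9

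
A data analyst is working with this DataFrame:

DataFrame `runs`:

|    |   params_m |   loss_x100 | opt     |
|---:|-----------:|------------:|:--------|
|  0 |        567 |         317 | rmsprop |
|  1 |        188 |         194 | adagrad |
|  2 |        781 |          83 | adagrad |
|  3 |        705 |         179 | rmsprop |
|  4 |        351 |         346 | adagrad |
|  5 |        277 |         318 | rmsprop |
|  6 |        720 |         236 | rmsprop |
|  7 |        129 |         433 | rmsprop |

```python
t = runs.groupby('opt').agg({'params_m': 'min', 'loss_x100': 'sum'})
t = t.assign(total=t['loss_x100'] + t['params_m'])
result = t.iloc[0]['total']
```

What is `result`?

811

group by opt: min(params_m), sum(loss_x100):
         params_m  loss_x100
opt                         
adagrad       188        623
rmsprop       129       1483
add column total = t['loss_x100'] + t['params_m']:
         params_m  loss_x100  total
opt                                
adagrad       188        623    811
rmsprop       129       1483   1612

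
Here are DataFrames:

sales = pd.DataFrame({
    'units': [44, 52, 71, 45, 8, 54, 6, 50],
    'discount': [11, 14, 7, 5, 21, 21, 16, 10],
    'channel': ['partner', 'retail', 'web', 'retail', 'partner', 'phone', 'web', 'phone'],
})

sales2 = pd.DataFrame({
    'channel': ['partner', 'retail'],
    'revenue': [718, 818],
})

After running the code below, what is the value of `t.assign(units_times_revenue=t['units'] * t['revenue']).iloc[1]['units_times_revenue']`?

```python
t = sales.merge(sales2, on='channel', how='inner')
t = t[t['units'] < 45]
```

merge on 'channel' (how='inner') → 4 rows:
   units  discount  channel  revenue
0     44        11  partner      718
1     52        14   retail      818
2     45         5   retail      818
3      8        21  partner      718
filter rows where units < 45:
   units  discount  channel  revenue
0     44        11  partner      718
3      8        21  partner      718
add column units_times_revenue = t['units'] * t['revenue']:
   units  discount  channel  revenue  units_times_revenue
0     44        11  partner      718                31592
3      8        21  partner      718                 5744
So iloc[1]['units_times_revenue'] = 5744.

5744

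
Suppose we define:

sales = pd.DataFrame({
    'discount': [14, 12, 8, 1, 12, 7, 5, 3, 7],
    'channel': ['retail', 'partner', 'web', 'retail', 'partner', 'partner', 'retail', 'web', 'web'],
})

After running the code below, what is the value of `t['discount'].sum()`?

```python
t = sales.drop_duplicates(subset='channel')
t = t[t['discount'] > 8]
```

drop duplicate channel (keep=first):
   discount  channel
0        14   retail
1        12  partner
2         8      web
filter rows where discount > 8:
   discount  channel
0        14   retail
1        12  partner
Reading off the sum of column 'discount', we get 26.

26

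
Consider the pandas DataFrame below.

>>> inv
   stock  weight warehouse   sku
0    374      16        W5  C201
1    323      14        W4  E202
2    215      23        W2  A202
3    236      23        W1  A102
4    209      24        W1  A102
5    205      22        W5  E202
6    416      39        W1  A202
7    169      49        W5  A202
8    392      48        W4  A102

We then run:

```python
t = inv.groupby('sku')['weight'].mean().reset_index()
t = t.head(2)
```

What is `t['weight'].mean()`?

34.3333333333

group by sku, mean of weight:
sku
A102    31.666667
A202    37.000000
C201    16.000000
E202    18.000000
Name: weight, dtype: float64
reset_index():
    sku     weight
0  A102  31.666667
1  A202  37.000000
2  C201  16.000000
3  E202  18.000000
take first 2 rows:
    sku     weight
0  A102  31.666667
1  A202  37.000000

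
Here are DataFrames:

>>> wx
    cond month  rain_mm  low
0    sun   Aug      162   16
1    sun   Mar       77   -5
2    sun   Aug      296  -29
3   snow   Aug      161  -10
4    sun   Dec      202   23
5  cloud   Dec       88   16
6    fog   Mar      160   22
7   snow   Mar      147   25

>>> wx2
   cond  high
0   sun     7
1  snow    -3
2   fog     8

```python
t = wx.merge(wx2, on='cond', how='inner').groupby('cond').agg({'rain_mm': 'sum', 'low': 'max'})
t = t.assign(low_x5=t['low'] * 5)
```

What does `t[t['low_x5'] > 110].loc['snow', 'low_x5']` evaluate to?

merge on 'cond' (how='inner') → 7 rows:
   cond month  rain_mm  low  high
0   sun   Aug      162   16     7
1   sun   Mar       77   -5     7
2   sun   Aug      296  -29     7
3  snow   Aug      161  -10    -3
4   sun   Dec      202   23     7
5   fog   Mar      160   22     8
6  snow   Mar      147   25    -3
group by cond: sum(rain_mm), max(low):
      rain_mm  low
cond              
fog       160   22
snow      308   25
sun       737   23
add column low_x5 = t['low'] * 5:
      rain_mm  low  low_x5
cond                      
fog       160   22     110
snow      308   25     125
sun       737   23     115
filter rows where low_x5 > 110:
      rain_mm  low  low_x5
cond                      
snow      308   25     125
sun       737   23     115
So loc['snow', 'low_x5'] = 125.

125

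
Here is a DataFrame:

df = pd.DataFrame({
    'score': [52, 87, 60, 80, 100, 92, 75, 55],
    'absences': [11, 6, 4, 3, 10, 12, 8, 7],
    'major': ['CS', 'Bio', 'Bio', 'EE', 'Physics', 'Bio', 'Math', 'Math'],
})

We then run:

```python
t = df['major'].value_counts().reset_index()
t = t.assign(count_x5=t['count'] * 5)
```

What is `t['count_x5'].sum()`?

value_counts of major:
major
Bio        3
Math       2
CS         1
EE         1
Physics    1
Name: count, dtype: int64
reset_index():
     major  count
0      Bio      3
1     Math      2
2       CS      1
3       EE      1
4  Physics      1
add column count_x5 = t['count'] * 5:
     major  count  count_x5
0      Bio      3        15
1     Math      2        10
2       CS      1         5
3       EE      1         5
4  Physics      1         5
Taking the sum of column 'count_x5' gives 40.

40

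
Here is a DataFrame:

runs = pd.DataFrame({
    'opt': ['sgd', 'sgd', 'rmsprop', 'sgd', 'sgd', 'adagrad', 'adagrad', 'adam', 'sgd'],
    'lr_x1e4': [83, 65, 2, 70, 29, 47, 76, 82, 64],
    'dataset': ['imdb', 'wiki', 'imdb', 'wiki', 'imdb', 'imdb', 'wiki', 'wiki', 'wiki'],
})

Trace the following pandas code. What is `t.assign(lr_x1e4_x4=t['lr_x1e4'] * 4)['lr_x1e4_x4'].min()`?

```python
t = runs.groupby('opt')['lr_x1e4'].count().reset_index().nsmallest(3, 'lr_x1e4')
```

4

group by opt, count of lr_x1e4:
opt
adagrad    2
adam       1
rmsprop    1
sgd        5
Name: lr_x1e4, dtype: int64
reset_index():
       opt  lr_x1e4
0  adagrad        2
1     adam        1
2  rmsprop        1
3      sgd        5
take 3 rows with smallest lr_x1e4:
       opt  lr_x1e4
1     adam        1
2  rmsprop        1
0  adagrad        2
add column lr_x1e4_x4 = t['lr_x1e4'] * 4:
       opt  lr_x1e4  lr_x1e4_x4
1     adam        1           4
2  rmsprop        1           4
0  adagrad        2           8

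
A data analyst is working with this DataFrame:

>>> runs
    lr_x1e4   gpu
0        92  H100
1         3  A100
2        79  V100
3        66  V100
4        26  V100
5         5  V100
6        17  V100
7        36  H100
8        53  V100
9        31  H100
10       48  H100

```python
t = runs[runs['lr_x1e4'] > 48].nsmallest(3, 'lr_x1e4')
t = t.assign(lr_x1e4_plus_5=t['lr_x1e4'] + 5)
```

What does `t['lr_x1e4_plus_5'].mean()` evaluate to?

filter rows where lr_x1e4 > 48:
   lr_x1e4   gpu
0       92  H100
2       79  V100
3       66  V100
8       53  V100
take 3 rows with smallest lr_x1e4:
   lr_x1e4   gpu
8       53  V100
3       66  V100
2       79  V100
add column lr_x1e4_plus_5 = t['lr_x1e4'] + 5:
   lr_x1e4   gpu  lr_x1e4_plus_5
8       53  V100              58
3       66  V100              71
2       79  V100              84

71.0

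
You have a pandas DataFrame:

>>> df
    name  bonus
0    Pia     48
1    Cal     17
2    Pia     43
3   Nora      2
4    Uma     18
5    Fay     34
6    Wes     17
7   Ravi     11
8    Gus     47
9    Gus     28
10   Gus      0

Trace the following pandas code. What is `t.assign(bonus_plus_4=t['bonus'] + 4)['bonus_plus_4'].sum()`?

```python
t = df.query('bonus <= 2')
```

10

filter rows where bonus <= 2:
    name  bonus
3   Nora      2
10   Gus      0
add column bonus_plus_4 = t['bonus'] + 4:
    name  bonus  bonus_plus_4
3   Nora      2             6
10   Gus      0             4
Hence 10.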